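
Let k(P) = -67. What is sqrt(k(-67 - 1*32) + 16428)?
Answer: sqrt(16361) ≈ 127.91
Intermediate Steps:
sqrt(k(-67 - 1*32) + 16428) = sqrt(-67 + 16428) = sqrt(16361)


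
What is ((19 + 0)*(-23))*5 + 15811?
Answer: 13626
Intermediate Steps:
((19 + 0)*(-23))*5 + 15811 = (19*(-23))*5 + 15811 = -437*5 + 15811 = -2185 + 15811 = 13626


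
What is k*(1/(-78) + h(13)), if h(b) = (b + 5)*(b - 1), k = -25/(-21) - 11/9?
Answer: -16847/2457 ≈ -6.8567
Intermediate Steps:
k = -2/63 (k = -25*(-1/21) - 11*1/9 = 25/21 - 11/9 = -2/63 ≈ -0.031746)
h(b) = (-1 + b)*(5 + b) (h(b) = (5 + b)*(-1 + b) = (-1 + b)*(5 + b))
k*(1/(-78) + h(13)) = -2*(1/(-78) + (-5 + 13**2 + 4*13))/63 = -2*(-1/78 + (-5 + 169 + 52))/63 = -2*(-1/78 + 216)/63 = -2/63*16847/78 = -16847/2457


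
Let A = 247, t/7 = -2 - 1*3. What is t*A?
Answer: -8645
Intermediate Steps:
t = -35 (t = 7*(-2 - 1*3) = 7*(-2 - 3) = 7*(-5) = -35)
t*A = -35*247 = -8645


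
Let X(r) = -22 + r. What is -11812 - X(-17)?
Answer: -11773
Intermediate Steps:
-11812 - X(-17) = -11812 - (-22 - 17) = -11812 - 1*(-39) = -11812 + 39 = -11773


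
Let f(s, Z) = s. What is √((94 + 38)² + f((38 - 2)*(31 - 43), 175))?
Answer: 12*√118 ≈ 130.35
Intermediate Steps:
√((94 + 38)² + f((38 - 2)*(31 - 43), 175)) = √((94 + 38)² + (38 - 2)*(31 - 43)) = √(132² + 36*(-12)) = √(17424 - 432) = √16992 = 12*√118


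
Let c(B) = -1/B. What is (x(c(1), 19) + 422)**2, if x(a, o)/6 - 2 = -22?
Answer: 91204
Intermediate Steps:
x(a, o) = -120 (x(a, o) = 12 + 6*(-22) = 12 - 132 = -120)
(x(c(1), 19) + 422)**2 = (-120 + 422)**2 = 302**2 = 91204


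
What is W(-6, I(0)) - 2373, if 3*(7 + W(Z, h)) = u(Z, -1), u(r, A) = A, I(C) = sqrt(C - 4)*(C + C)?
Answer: -7141/3 ≈ -2380.3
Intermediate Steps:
I(C) = 2*C*sqrt(-4 + C) (I(C) = sqrt(-4 + C)*(2*C) = 2*C*sqrt(-4 + C))
W(Z, h) = -22/3 (W(Z, h) = -7 + (1/3)*(-1) = -7 - 1/3 = -22/3)
W(-6, I(0)) - 2373 = -22/3 - 2373 = -7141/3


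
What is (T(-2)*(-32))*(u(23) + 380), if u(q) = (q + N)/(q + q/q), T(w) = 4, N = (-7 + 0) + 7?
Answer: -146288/3 ≈ -48763.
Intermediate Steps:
N = 0 (N = -7 + 7 = 0)
u(q) = q/(1 + q) (u(q) = (q + 0)/(q + q/q) = q/(q + 1) = q/(1 + q))
(T(-2)*(-32))*(u(23) + 380) = (4*(-32))*(23/(1 + 23) + 380) = -128*(23/24 + 380) = -128*9143/24 = -146288/3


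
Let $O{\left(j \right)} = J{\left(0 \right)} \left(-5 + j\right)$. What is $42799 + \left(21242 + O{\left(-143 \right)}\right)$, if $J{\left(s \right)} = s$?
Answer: $64041$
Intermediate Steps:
$O{\left(j \right)} = 0$ ($O{\left(j \right)} = 0 \left(-5 + j\right) = 0$)
$42799 + \left(21242 + O{\left(-143 \right)}\right) = 42799 + \left(21242 + 0\right) = 42799 + 21242 = 64041$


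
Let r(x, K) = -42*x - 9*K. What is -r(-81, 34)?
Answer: -3096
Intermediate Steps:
-r(-81, 34) = -(-42*(-81) - 9*34) = -(3402 - 306) = -1*3096 = -3096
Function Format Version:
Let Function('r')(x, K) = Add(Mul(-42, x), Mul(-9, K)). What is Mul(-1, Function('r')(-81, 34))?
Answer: -3096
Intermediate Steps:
Mul(-1, Function('r')(-81, 34)) = Mul(-1, Add(Mul(-42, -81), Mul(-9, 34))) = Mul(-1, Add(3402, -306)) = Mul(-1, 3096) = -3096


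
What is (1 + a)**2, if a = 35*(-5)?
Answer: 30276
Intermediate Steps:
a = -175
(1 + a)**2 = (1 - 175)**2 = (-174)**2 = 30276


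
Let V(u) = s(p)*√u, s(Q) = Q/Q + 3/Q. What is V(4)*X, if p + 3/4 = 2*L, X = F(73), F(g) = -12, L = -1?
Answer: 24/11 ≈ 2.1818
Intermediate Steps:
X = -12
p = -11/4 (p = -¾ + 2*(-1) = -¾ - 2 = -11/4 ≈ -2.7500)
s(Q) = 1 + 3/Q
V(u) = -√u/11 (V(u) = ((3 - 11/4)/(-11/4))*√u = (-4/11*¼)*√u = -√u/11)
V(4)*X = -√4/11*(-12) = -1/11*2*(-12) = -2/11*(-12) = 24/11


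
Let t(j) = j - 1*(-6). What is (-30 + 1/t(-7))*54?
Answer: -1674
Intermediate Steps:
t(j) = 6 + j (t(j) = j + 6 = 6 + j)
(-30 + 1/t(-7))*54 = (-30 + 1/(6 - 7))*54 = (-30 + 1/(-1))*54 = (-30 - 1)*54 = -31*54 = -1674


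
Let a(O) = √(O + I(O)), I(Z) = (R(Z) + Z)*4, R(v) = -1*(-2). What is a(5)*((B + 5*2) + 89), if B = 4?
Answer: 103*√33 ≈ 591.69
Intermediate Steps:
R(v) = 2
I(Z) = 8 + 4*Z (I(Z) = (2 + Z)*4 = 8 + 4*Z)
a(O) = √(8 + 5*O) (a(O) = √(O + (8 + 4*O)) = √(8 + 5*O))
a(5)*((B + 5*2) + 89) = √(8 + 5*5)*((4 + 5*2) + 89) = √(8 + 25)*((4 + 10) + 89) = √33*(14 + 89) = √33*103 = 103*√33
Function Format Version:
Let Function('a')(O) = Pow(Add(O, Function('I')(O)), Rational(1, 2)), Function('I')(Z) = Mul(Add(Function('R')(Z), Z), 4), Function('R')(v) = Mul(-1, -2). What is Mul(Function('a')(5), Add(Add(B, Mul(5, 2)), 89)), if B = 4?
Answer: Mul(103, Pow(33, Rational(1, 2))) ≈ 591.69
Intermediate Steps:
Function('R')(v) = 2
Function('I')(Z) = Add(8, Mul(4, Z)) (Function('I')(Z) = Mul(Add(2, Z), 4) = Add(8, Mul(4, Z)))
Function('a')(O) = Pow(Add(8, Mul(5, O)), Rational(1, 2)) (Function('a')(O) = Pow(Add(O, Add(8, Mul(4, O))), Rational(1, 2)) = Pow(Add(8, Mul(5, O)), Rational(1, 2)))
Mul(Function('a')(5), Add(Add(B, Mul(5, 2)), 89)) = Mul(Pow(Add(8, Mul(5, 5)), Rational(1, 2)), Add(Add(4, Mul(5, 2)), 89)) = Mul(Pow(Add(8, 25), Rational(1, 2)), Add(Add(4, 10), 89)) = Mul(Pow(33, Rational(1, 2)), Add(14, 89)) = Mul(Pow(33, Rational(1, 2)), 103) = Mul(103, Pow(33, Rational(1, 2)))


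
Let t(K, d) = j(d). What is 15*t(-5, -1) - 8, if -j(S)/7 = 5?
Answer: -533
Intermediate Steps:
j(S) = -35 (j(S) = -7*5 = -35)
t(K, d) = -35
15*t(-5, -1) - 8 = 15*(-35) - 8 = -525 - 8 = -533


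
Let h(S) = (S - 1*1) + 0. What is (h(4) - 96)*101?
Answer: -9393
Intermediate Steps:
h(S) = -1 + S (h(S) = (S - 1) + 0 = (-1 + S) + 0 = -1 + S)
(h(4) - 96)*101 = ((-1 + 4) - 96)*101 = (3 - 96)*101 = -93*101 = -9393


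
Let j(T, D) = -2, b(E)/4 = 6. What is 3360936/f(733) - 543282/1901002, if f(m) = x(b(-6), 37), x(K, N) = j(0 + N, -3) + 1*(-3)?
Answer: -3194574387141/4752505 ≈ -6.7219e+5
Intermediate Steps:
b(E) = 24 (b(E) = 4*6 = 24)
x(K, N) = -5 (x(K, N) = -2 + 1*(-3) = -2 - 3 = -5)
f(m) = -5
3360936/f(733) - 543282/1901002 = 3360936/(-5) - 543282/1901002 = 3360936*(-⅕) - 543282*1/1901002 = -3360936/5 - 271641/950501 = -3194574387141/4752505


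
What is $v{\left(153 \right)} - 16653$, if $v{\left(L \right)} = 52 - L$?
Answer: $-16754$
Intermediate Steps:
$v{\left(153 \right)} - 16653 = \left(52 - 153\right) - 16653 = -101 - 16653 = -16754$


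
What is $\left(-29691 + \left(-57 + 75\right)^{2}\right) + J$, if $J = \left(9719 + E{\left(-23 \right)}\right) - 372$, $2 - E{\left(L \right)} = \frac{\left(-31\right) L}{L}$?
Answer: $-19987$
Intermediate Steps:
$E{\left(L \right)} = 33$ ($E{\left(L \right)} = 2 - \frac{\left(-31\right) L}{L} = 2 - -31 = 2 + 31 = 33$)
$J = 9380$ ($J = \left(9719 + 33\right) - 372 = 9752 - 372 = 9380$)
$\left(-29691 + \left(-57 + 75\right)^{2}\right) + J = \left(-29691 + \left(-57 + 75\right)^{2}\right) + 9380 = \left(-29691 + 18^{2}\right) + 9380 = \left(-29691 + 324\right) + 9380 = -29367 + 9380 = -19987$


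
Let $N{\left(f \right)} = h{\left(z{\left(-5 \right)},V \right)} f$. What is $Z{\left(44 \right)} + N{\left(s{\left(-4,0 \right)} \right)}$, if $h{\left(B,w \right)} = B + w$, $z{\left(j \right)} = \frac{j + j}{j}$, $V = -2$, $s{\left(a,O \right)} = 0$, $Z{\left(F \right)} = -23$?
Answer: $-23$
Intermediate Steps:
$z{\left(j \right)} = 2$ ($z{\left(j \right)} = \frac{2 j}{j} = 2$)
$N{\left(f \right)} = 0$ ($N{\left(f \right)} = \left(2 - 2\right) f = 0 f = 0$)
$Z{\left(44 \right)} + N{\left(s{\left(-4,0 \right)} \right)} = -23 + 0 = -23$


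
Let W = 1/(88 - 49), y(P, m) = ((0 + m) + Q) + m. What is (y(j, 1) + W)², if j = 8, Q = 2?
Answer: 24649/1521 ≈ 16.206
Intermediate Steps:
y(P, m) = 2 + 2*m (y(P, m) = ((0 + m) + 2) + m = (m + 2) + m = (2 + m) + m = 2 + 2*m)
W = 1/39 ≈ 0.025641
(y(j, 1) + W)² = ((2 + 2*1) + 1/39)² = ((2 + 2) + 1/39)² = (4 + 1/39)² = (157/39)² = 24649/1521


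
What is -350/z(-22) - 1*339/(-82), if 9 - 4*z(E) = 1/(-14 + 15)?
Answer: -14011/82 ≈ -170.87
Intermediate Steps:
z(E) = 2 (z(E) = 9/4 - 1/(4*(-14 + 15)) = 9/4 - 1/4/1 = 9/4 - 1/4*1 = 9/4 - 1/4 = 2)
-350/z(-22) - 1*339/(-82) = -350/2 - 1*339/(-82) = -350*1/2 - 339*(-1/82) = -175 + 339/82 = -14011/82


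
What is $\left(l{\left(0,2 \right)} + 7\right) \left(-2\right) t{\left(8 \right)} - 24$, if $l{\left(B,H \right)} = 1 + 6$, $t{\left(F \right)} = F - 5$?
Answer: $-108$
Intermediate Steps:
$t{\left(F \right)} = -5 + F$ ($t{\left(F \right)} = F - 5 = -5 + F$)
$l{\left(B,H \right)} = 7$
$\left(l{\left(0,2 \right)} + 7\right) \left(-2\right) t{\left(8 \right)} - 24 = \left(7 + 7\right) \left(-2\right) \left(-5 + 8\right) - 24 = 14 \left(-2\right) 3 - 24 = \left(-28\right) 3 - 24 = -84 - 24 = -108$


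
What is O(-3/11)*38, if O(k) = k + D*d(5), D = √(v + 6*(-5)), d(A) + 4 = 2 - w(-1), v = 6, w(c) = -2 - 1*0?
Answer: -114/11 ≈ -10.364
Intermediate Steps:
w(c) = -2 (w(c) = -2 + 0 = -2)
d(A) = 0 (d(A) = -4 + (2 - 1*(-2)) = -4 + (2 + 2) = -4 + 4 = 0)
D = 2*I*√6 (D = √(6 + 6*(-5)) = √(6 - 30) = √(-24) = 2*I*√6 ≈ 4.899*I)
O(k) = k (O(k) = k + (2*I*√6)*0 = k + 0 = k)
O(-3/11)*38 = -3/11*38 = -114/11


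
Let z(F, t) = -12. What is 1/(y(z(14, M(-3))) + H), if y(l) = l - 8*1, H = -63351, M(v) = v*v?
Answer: -1/63371 ≈ -1.5780e-5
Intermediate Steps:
M(v) = v²
y(l) = -8 + l (y(l) = l - 8 = -8 + l)
1/(y(z(14, M(-3))) + H) = 1/((-8 - 12) - 63351) = 1/(-20 - 63351) = 1/(-63371) = -1/63371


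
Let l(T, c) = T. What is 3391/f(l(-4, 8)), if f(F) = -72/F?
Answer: 3391/18 ≈ 188.39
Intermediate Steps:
3391/f(l(-4, 8)) = 3391/((-72/(-4))) = 3391/((-72*(-¼))) = 3391/18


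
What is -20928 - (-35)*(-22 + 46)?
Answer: -20088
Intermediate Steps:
-20928 - (-35)*(-22 + 46) = -20928 - (-35)*24 = -20928 - 1*(-840) = -20928 + 840 = -20088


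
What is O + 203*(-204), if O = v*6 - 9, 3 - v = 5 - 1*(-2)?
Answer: -41445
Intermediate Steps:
v = -4 (v = 3 - (5 - 1*(-2)) = 3 - (5 + 2) = 3 - 1*7 = 3 - 7 = -4)
O = -33 (O = -4*6 - 9 = -24 - 9 = -33)
O + 203*(-204) = -33 + 203*(-204) = -33 - 41412 = -41445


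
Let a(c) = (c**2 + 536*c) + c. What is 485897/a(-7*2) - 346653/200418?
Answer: -8326724851/122288383 ≈ -68.091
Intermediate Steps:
a(c) = c**2 + 537*c
485897/a(-7*2) - 346653/200418 = 485897/(((-7*2)*(537 - 7*2))) - 346653/200418 = 485897/((-14*(537 - 14))) - 346653*1/200418 = 485897/((-14*523)) - 115551/66806 = 485897/(-7322) - 115551/66806 = 485897*(-1/7322) - 115551/66806 = -485897/7322 - 115551/66806 = -8326724851/122288383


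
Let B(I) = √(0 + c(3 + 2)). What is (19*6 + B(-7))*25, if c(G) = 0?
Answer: 2850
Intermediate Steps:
B(I) = 0 (B(I) = √(0 + 0) = √0 = 0)
(19*6 + B(-7))*25 = (19*6 + 0)*25 = (114 + 0)*25 = 114*25 = 2850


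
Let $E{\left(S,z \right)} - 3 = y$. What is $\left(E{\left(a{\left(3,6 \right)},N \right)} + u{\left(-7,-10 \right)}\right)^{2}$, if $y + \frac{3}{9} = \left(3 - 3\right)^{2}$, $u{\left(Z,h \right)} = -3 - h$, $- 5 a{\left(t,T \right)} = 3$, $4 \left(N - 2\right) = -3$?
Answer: $\frac{841}{9} \approx 93.444$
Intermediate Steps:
$N = \frac{5}{4}$ ($N = 2 + \frac{1}{4} \left(-3\right) = 2 - \frac{3}{4} = \frac{5}{4} \approx 1.25$)
$a{\left(t,T \right)} = - \frac{3}{5}$ ($a{\left(t,T \right)} = \left(- \frac{1}{5}\right) 3 = - \frac{3}{5}$)
$y = - \frac{1}{3}$ ($y = - \frac{1}{3} + \left(3 - 3\right)^{2} = - \frac{1}{3} + 0^{2} = - \frac{1}{3} + 0 = - \frac{1}{3} \approx -0.33333$)
$E{\left(S,z \right)} = \frac{8}{3}$ ($E{\left(S,z \right)} = 3 - \frac{1}{3} = \frac{8}{3}$)
$\left(E{\left(a{\left(3,6 \right)},N \right)} + u{\left(-7,-10 \right)}\right)^{2} = \left(\frac{8}{3} - -7\right)^{2} = \left(\frac{8}{3} + \left(-3 + 10\right)\right)^{2} = \left(\frac{8}{3} + 7\right)^{2} = \left(\frac{29}{3}\right)^{2} = \frac{841}{9}$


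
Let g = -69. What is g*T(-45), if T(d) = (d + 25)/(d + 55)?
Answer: 138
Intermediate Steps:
T(d) = (25 + d)/(55 + d)
g*T(-45) = -69*(25 - 45)/(55 - 45) = -69*(-20)/10 = -69*(-2) = 138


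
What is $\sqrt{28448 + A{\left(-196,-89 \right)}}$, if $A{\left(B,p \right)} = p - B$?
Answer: $\sqrt{28555} \approx 168.98$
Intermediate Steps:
$\sqrt{28448 + A{\left(-196,-89 \right)}} = \sqrt{28448 - -107} = \sqrt{28448 + \left(-89 + 196\right)} = \sqrt{28448 + 107} = \sqrt{28555}$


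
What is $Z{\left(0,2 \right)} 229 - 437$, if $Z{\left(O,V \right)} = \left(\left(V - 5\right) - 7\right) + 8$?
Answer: $-895$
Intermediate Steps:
$Z{\left(O,V \right)} = -4 + V$ ($Z{\left(O,V \right)} = \left(\left(-5 + V\right) - 7\right) + 8 = \left(-12 + V\right) + 8 = -4 + V$)
$Z{\left(0,2 \right)} 229 - 437 = \left(-4 + 2\right) 229 - 437 = \left(-2\right) 229 - 437 = -458 - 437 = -895$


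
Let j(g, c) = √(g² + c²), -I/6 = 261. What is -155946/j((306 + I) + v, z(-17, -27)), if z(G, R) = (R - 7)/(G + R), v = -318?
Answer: -3430812*√1205200945/1205200945 ≈ -98.825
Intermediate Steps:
I = -1566 (I = -6*261 = -1566)
z(G, R) = (-7 + R)/(G + R)
j(g, c) = √(c² + g²)
-155946/j((306 + I) + v, z(-17, -27)) = -155946/√(((-7 - 27)/(-17 - 27))² + ((306 - 1566) - 318)²) = -155946/√((-34/(-44))² + (-1260 - 318)²) = -155946/√((-1/44*(-34))² + (-1578)²) = -155946/√((17/22)² + 2490084) = -155946/√(289/484 + 2490084) = -155946*22*√1205200945/1205200945 = -3430812*√1205200945/1205200945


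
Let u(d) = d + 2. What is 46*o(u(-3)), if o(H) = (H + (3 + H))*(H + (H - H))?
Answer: -46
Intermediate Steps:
u(d) = 2 + d
o(H) = H*(3 + 2*H) (o(H) = (3 + 2*H)*(H + 0) = (3 + 2*H)*H = H*(3 + 2*H))
46*o(u(-3)) = 46*((2 - 3)*(3 + 2*(2 - 3))) = 46*(-(3 + 2*(-1))) = 46*(-(3 - 2)) = 46*(-1*1) = 46*(-1) = -46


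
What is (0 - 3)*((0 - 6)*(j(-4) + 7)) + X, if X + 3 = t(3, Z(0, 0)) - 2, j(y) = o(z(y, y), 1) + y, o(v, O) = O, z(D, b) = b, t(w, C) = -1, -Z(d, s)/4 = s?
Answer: 66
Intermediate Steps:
Z(d, s) = -4*s
j(y) = 1 + y
X = -6 (X = -3 + (-1 - 2) = -3 - 3 = -6)
(0 - 3)*((0 - 6)*(j(-4) + 7)) + X = (0 - 3)*((0 - 6)*((1 - 4) + 7)) - 6 = -(-18)*(-3 + 7) - 6 = -(-18)*4 - 6 = -3*(-24) - 6 = 72 - 6 = 66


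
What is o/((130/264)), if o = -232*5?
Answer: -30624/13 ≈ -2355.7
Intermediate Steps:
o = -1160
o/((130/264)) = -1160/(130/264) = -1160/(130*(1/264)) = -1160/65/132 = -1160*132/65 = -30624/13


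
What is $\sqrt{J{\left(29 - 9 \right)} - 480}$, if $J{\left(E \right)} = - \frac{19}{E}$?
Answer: $\frac{i \sqrt{48095}}{10} \approx 21.931 i$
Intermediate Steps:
$\sqrt{J{\left(29 - 9 \right)} - 480} = \sqrt{- \frac{19}{29 - 9} - 480} = \sqrt{- \frac{19}{20} - 480} = \sqrt{- \frac{9619}{20}} = \frac{i \sqrt{48095}}{10}$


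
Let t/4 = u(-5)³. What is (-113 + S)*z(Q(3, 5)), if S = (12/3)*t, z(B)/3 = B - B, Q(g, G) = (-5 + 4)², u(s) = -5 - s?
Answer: 0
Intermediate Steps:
Q(g, G) = 1 (Q(g, G) = (-1)² = 1)
z(B) = 0 (z(B) = 3*(B - B) = 3*0 = 0)
t = 0 (t = 4*(-5 - 1*(-5))³ = 4*(-5 + 5)³ = 4*0³ = 4*0 = 0)
S = 0 (S = (12/3)*0 = (12*(⅓))*0 = 4*0 = 0)
(-113 + S)*z(Q(3, 5)) = (-113 + 0)*0 = -113*0 = 0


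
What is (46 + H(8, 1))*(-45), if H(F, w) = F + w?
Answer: -2475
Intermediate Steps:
(46 + H(8, 1))*(-45) = (46 + (8 + 1))*(-45) = (46 + 9)*(-45) = 55*(-45) = -2475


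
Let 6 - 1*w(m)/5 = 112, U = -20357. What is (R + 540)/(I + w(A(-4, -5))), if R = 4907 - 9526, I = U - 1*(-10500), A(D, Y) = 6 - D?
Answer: 4079/10387 ≈ 0.39270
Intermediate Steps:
w(m) = -530 (w(m) = 30 - 5*112 = 30 - 560 = -530)
I = -9857 (I = -20357 - 1*(-10500) = -20357 + 10500 = -9857)
R = -4619
(R + 540)/(I + w(A(-4, -5))) = (-4619 + 540)/(-9857 - 530) = -4079/(-10387) = -4079*(-1/10387) = 4079/10387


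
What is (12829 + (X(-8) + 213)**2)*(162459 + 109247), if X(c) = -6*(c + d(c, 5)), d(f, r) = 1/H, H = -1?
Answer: 22855365308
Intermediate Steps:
d(f, r) = -1 (d(f, r) = 1/(-1) = -1)
X(c) = 6 - 6*c (X(c) = -6*(c - 1) = -6*(-1 + c) = 6 - 6*c)
(12829 + (X(-8) + 213)**2)*(162459 + 109247) = (12829 + ((6 - 6*(-8)) + 213)**2)*(162459 + 109247) = (12829 + ((6 + 48) + 213)**2)*271706 = (12829 + (54 + 213)**2)*271706 = (12829 + 267**2)*271706 = (12829 + 71289)*271706 = 84118*271706 = 22855365308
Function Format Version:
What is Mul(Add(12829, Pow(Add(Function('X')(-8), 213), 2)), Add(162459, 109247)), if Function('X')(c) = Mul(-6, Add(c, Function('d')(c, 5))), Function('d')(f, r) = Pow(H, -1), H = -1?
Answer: 22855365308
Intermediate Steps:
Function('d')(f, r) = -1 (Function('d')(f, r) = Pow(-1, -1) = -1)
Function('X')(c) = Add(6, Mul(-6, c)) (Function('X')(c) = Mul(-6, Add(c, -1)) = Mul(-6, Add(-1, c)) = Add(6, Mul(-6, c)))
Mul(Add(12829, Pow(Add(Function('X')(-8), 213), 2)), Add(162459, 109247)) = Mul(Add(12829, Pow(Add(Add(6, Mul(-6, -8)), 213), 2)), Add(162459, 109247)) = Mul(Add(12829, Pow(Add(Add(6, 48), 213), 2)), 271706) = Mul(Add(12829, Pow(Add(54, 213), 2)), 271706) = Mul(Add(12829, Pow(267, 2)), 271706) = Mul(Add(12829, 71289), 271706) = Mul(84118, 271706) = 22855365308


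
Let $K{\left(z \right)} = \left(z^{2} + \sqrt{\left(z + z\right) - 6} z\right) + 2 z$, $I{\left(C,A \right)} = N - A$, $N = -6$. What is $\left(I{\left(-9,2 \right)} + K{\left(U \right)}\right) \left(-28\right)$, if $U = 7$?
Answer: $-1540 - 392 \sqrt{2} \approx -2094.4$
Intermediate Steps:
$I{\left(C,A \right)} = -6 - A$
$K{\left(z \right)} = z^{2} + 2 z + z \sqrt{-6 + 2 z}$ ($K{\left(z \right)} = \left(z^{2} + \sqrt{2 z - 6} z\right) + 2 z = \left(z^{2} + \sqrt{-6 + 2 z} z\right) + 2 z = \left(z^{2} + z \sqrt{-6 + 2 z}\right) + 2 z = z^{2} + 2 z + z \sqrt{-6 + 2 z}$)
$\left(I{\left(-9,2 \right)} + K{\left(U \right)}\right) \left(-28\right) = \left(\left(-6 - 2\right) + 7 \left(2 + 7 + \sqrt{-6 + 2 \cdot 7}\right)\right) \left(-28\right) = \left(\left(-6 - 2\right) + 7 \left(2 + 7 + \sqrt{-6 + 14}\right)\right) \left(-28\right) = \left(-8 + 7 \left(2 + 7 + \sqrt{8}\right)\right) \left(-28\right) = \left(-8 + 7 \left(2 + 7 + 2 \sqrt{2}\right)\right) \left(-28\right) = \left(-8 + 7 \left(9 + 2 \sqrt{2}\right)\right) \left(-28\right) = \left(-8 + \left(63 + 14 \sqrt{2}\right)\right) \left(-28\right) = \left(55 + 14 \sqrt{2}\right) \left(-28\right) = -1540 - 392 \sqrt{2}$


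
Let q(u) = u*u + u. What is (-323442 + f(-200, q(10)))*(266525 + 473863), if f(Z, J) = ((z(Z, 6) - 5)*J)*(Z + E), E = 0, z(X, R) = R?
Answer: -255761111496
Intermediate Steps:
q(u) = u + u**2 (q(u) = u**2 + u = u + u**2)
f(Z, J) = J*Z (f(Z, J) = ((6 - 5)*J)*(Z + 0) = (1*J)*Z = J*Z)
(-323442 + f(-200, q(10)))*(266525 + 473863) = (-323442 + (10*(1 + 10))*(-200))*(266525 + 473863) = (-323442 + (10*11)*(-200))*740388 = (-323442 + 110*(-200))*740388 = (-323442 - 22000)*740388 = -345442*740388 = -255761111496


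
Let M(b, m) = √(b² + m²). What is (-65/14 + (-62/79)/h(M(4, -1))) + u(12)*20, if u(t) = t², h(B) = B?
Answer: 40255/14 - 62*√17/1343 ≈ 2875.2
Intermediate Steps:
(-65/14 + (-62/79)/h(M(4, -1))) + u(12)*20 = (-65/14 + (-62/79)/(√(4² + (-1)²))) + 12²*20 = (-65*1/14 + (-62*1/79)/(√(16 + 1))) + 144*20 = (-65/14 - 62*√17/17/79) + 2880 = (-65/14 - 62*√17/1343) + 2880 = 40255/14 - 62*√17/1343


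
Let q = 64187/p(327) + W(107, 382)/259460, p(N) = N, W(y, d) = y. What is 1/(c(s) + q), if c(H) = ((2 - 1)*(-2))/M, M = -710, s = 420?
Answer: 6023882820/1182450543323 ≈ 0.0050944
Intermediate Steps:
c(H) = 1/355 (c(H) = ((2 - 1)*(-2))/(-710) = (1*(-2))*(-1/710) = -2*(-1/710) = 1/355)
q = 16653994009/84843420 (q = 64187/327 + 107/259460 = 16653994009/84843420 ≈ 196.29)
1/(c(s) + q) = 1/(1/355 + 16653994009/84843420) = 1/(1182450543323/6023882820) = 6023882820/1182450543323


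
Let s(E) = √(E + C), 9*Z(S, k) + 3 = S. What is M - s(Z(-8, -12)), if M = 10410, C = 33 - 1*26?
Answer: 10410 - 2*√13/3 ≈ 10408.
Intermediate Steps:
C = 7 (C = 33 - 26 = 7)
Z(S, k) = -⅓ + S/9
s(E) = √(7 + E) (s(E) = √(E + 7) = √(7 + E))
M - s(Z(-8, -12)) = 10410 - √(7 + (-⅓ + (⅑)*(-8))) = 10410 - √(7 + (-⅓ - 8/9)) = 10410 - √(7 - 11/9) = 10410 - √(52/9) = 10410 - 2*√13/3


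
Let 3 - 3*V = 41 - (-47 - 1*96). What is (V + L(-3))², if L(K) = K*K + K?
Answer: 26569/9 ≈ 2952.1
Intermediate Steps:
L(K) = K + K² (L(K) = K² + K = K + K²)
V = -181/3 (V = 1 - (41 - (-47 - 1*96))/3 = 1 - (41 - (-47 - 96))/3 = 1 - (41 - 1*(-143))/3 = 1 - (41 + 143)/3 = 1 - ⅓*184 = 1 - 184/3 = -181/3 ≈ -60.333)
(V + L(-3))² = (-181/3 - 3*(1 - 3))² = (-181/3 - 3*(-2))² = (-181/3 + 6)² = (-163/3)² = 26569/9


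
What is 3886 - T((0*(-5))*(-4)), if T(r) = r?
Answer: 3886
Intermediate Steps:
3886 - T((0*(-5))*(-4)) = 3886 - 0*(-5)*(-4) = 3886 - 0*(-4) = 3886 - 1*0 = 3886 + 0 = 3886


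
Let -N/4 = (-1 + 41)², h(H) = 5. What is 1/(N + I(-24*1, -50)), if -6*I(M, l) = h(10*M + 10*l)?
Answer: -6/38405 ≈ -0.00015623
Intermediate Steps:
I(M, l) = -⅚ (I(M, l) = -⅙*5 = -⅚)
N = -6400 (N = -4*(-1 + 41)² = -4*40² = -4*1600 = -6400)
1/(N + I(-24*1, -50)) = 1/(-6400 - ⅚) = 1/(-38405/6) = -6/38405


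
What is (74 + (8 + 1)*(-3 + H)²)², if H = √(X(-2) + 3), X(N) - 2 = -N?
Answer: 67936 - 23544*√7 ≈ 5644.4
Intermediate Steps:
X(N) = 2 - N
H = √7 (H = √((2 - 1*(-2)) + 3) = √((2 + 2) + 3) = √(4 + 3) = √7 ≈ 2.6458)
(74 + (8 + 1)*(-3 + H)²)² = (74 + (8 + 1)*(-3 + √7)²)² = (74 + 9*(-3 + √7)²)²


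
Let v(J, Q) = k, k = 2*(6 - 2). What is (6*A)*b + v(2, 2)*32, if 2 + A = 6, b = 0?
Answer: 256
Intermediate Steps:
k = 8 (k = 2*4 = 8)
v(J, Q) = 8
A = 4 (A = -2 + 6 = 4)
(6*A)*b + v(2, 2)*32 = (6*4)*0 + 8*32 = 24*0 + 256 = 0 + 256 = 256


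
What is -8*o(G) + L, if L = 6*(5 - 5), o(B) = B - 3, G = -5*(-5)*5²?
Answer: -4976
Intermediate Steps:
G = 625 (G = 25*25 = 625)
o(B) = -3 + B
L = 0 (L = 6*0 = 0)
-8*o(G) + L = -8*(-3 + 625) + 0 = -8*622 + 0 = -4976 + 0 = -4976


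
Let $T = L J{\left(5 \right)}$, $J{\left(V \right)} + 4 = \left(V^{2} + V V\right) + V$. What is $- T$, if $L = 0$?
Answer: $0$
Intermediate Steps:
$J{\left(V \right)} = -4 + V + 2 V^{2}$ ($J{\left(V \right)} = -4 + \left(\left(V^{2} + V V\right) + V\right) = -4 + \left(\left(V^{2} + V^{2}\right) + V\right) = -4 + \left(2 V^{2} + V\right) = -4 + \left(V + 2 V^{2}\right) = -4 + V + 2 V^{2}$)
$T = 0$ ($T = 0 \left(-4 + 5 + 2 \cdot 5^{2}\right) = 0 \left(-4 + 5 + 2 \cdot 25\right) = 0 \left(-4 + 5 + 50\right) = 0 \cdot 51 = 0$)
$- T = \left(-1\right) 0 = 0$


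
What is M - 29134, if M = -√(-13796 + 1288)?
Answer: -29134 - 2*I*√3127 ≈ -29134.0 - 111.84*I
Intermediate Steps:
M = -2*I*√3127 (M = -√(-12508) = -2*I*√3127 ≈ -111.84*I)
M - 29134 = -2*I*√3127 - 29134 = -29134 - 2*I*√3127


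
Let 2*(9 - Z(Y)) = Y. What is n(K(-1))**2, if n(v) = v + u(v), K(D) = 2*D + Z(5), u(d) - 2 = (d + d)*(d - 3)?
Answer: 400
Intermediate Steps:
Z(Y) = 9 - Y/2
u(d) = 2 + 2*d*(-3 + d) (u(d) = 2 + (d + d)*(d - 3) = 2 + (2*d)*(-3 + d) = 2 + 2*d*(-3 + d))
K(D) = 13/2 + 2*D (K(D) = 2*D + (9 - 1/2*5) = 2*D + (9 - 5/2) = 2*D + 13/2 = 13/2 + 2*D)
n(v) = 2 - 5*v + 2*v**2 (n(v) = v + (2 - 6*v + 2*v**2) = 2 - 5*v + 2*v**2)
n(K(-1))**2 = (2 - 5*(13/2 + 2*(-1)) + 2*(13/2 + 2*(-1))**2)**2 = (2 - 5*(13/2 - 2) + 2*(13/2 - 2)**2)**2 = (2 - 5*9/2 + 2*(9/2)**2)**2 = (2 - 45/2 + 2*(81/4))**2 = (2 - 45/2 + 81/2)**2 = 20**2 = 400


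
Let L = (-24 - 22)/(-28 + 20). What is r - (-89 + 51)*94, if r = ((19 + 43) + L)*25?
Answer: 21063/4 ≈ 5265.8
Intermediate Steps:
L = 23/4 (L = -46/(-8) = -46*(-⅛) = 23/4 ≈ 5.7500)
r = 6775/4 (r = ((19 + 43) + 23/4)*25 = (62 + 23/4)*25 = (271/4)*25 = 6775/4 ≈ 1693.8)
r - (-89 + 51)*94 = 6775/4 - (-89 + 51)*94 = 6775/4 - (-38)*94 = 6775/4 - 1*(-3572) = 6775/4 + 3572 = 21063/4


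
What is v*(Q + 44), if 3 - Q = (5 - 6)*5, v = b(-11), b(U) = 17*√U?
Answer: 884*I*√11 ≈ 2931.9*I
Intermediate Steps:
v = 17*I*√11 (v = 17*√(-11) = 17*(I*√11) = 17*I*√11 ≈ 56.383*I)
Q = 8 (Q = 3 - (5 - 6)*5 = 3 - (-1)*5 = 3 - 1*(-5) = 3 + 5 = 8)
v*(Q + 44) = (17*I*√11)*(8 + 44) = (17*I*√11)*52 = 884*I*√11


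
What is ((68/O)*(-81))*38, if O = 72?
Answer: -2907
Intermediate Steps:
((68/O)*(-81))*38 = ((68/72)*(-81))*38 = ((68*(1/72))*(-81))*38 = ((17/18)*(-81))*38 = -153/2*38 = -2907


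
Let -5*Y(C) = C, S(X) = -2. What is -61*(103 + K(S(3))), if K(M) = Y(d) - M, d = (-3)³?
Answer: -33672/5 ≈ -6734.4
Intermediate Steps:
d = -27
Y(C) = -C/5
K(M) = 27/5 - M (K(M) = -⅕*(-27) - M = 27/5 - M)
-61*(103 + K(S(3))) = -61*(103 + (27/5 - 1*(-2))) = -61*(103 + (27/5 + 2)) = -61*(103 + 37/5) = -61*552/5 = -33672/5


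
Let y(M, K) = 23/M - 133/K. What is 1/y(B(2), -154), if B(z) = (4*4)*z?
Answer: 352/557 ≈ 0.63196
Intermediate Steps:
B(z) = 16*z
y(M, K) = -133/K + 23/M
1/y(B(2), -154) = 1/(-133/(-154) + 23/((16*2))) = 1/(-133*(-1/154) + 23/32) = 1/(19/22 + 23*(1/32)) = 1/(19/22 + 23/32) = 1/(557/352) = 352/557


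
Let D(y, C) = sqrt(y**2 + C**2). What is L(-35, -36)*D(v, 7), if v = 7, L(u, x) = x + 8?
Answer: -196*sqrt(2) ≈ -277.19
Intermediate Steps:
L(u, x) = 8 + x
D(y, C) = sqrt(C**2 + y**2)
L(-35, -36)*D(v, 7) = (8 - 36)*sqrt(7**2 + 7**2) = -28*sqrt(49 + 49) = -196*sqrt(2)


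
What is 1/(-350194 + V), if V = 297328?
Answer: -1/52866 ≈ -1.8916e-5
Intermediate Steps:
1/(-350194 + V) = 1/(-350194 + 297328) = 1/(-52866) = -1/52866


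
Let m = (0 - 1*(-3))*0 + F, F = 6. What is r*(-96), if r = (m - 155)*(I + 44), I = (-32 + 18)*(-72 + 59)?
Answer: 3232704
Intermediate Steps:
I = 182 (I = -14*(-13) = 182)
m = 6 (m = (0 - 1*(-3))*0 + 6 = (0 + 3)*0 + 6 = 3*0 + 6 = 0 + 6 = 6)
r = -33674 (r = (6 - 155)*(182 + 44) = -149*226 = -33674)
r*(-96) = -33674*(-96) = 3232704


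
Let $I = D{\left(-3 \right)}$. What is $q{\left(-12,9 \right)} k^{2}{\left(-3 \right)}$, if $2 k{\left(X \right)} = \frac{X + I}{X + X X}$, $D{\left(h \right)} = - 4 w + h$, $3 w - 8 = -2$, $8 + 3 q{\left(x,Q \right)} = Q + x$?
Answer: $- \frac{539}{108} \approx -4.9907$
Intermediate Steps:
$q{\left(x,Q \right)} = - \frac{8}{3} + \frac{Q}{3} + \frac{x}{3}$ ($q{\left(x,Q \right)} = - \frac{8}{3} + \frac{Q + x}{3} = - \frac{8}{3} + \left(\frac{Q}{3} + \frac{x}{3}\right) = - \frac{8}{3} + \frac{Q}{3} + \frac{x}{3}$)
$w = 2$ ($w = \frac{8}{3} + \frac{1}{3} \left(-2\right) = \frac{8}{3} - \frac{2}{3} = 2$)
$D{\left(h \right)} = -8 + h$ ($D{\left(h \right)} = \left(-4\right) 2 + h = -8 + h$)
$I = -11$ ($I = -8 - 3 = -11$)
$k{\left(X \right)} = \frac{-11 + X}{2 \left(X + X^{2}\right)}$ ($k{\left(X \right)} = \frac{\left(X - 11\right) \frac{1}{X + X X}}{2} = \frac{\left(-11 + X\right) \frac{1}{X + X^{2}}}{2} = \frac{\frac{1}{X + X^{2}} \left(-11 + X\right)}{2} = \frac{-11 + X}{2 \left(X + X^{2}\right)}$)
$q{\left(-12,9 \right)} k^{2}{\left(-3 \right)} = \left(- \frac{8}{3} + \frac{1}{3} \cdot 9 + \frac{1}{3} \left(-12\right)\right) \left(\frac{-11 - 3}{2 \left(-3\right) \left(1 - 3\right)}\right)^{2} = \left(- \frac{8}{3} + 3 - 4\right) \left(\frac{1}{2} \left(- \frac{1}{3}\right) \frac{1}{-2} \left(-14\right)\right)^{2} = - \frac{11 \left(\frac{1}{2} \left(- \frac{1}{3}\right) \left(- \frac{1}{2}\right) \left(-14\right)\right)^{2}}{3} = - \frac{11 \left(- \frac{7}{6}\right)^{2}}{3} = \left(- \frac{11}{3}\right) \frac{49}{36} = - \frac{539}{108}$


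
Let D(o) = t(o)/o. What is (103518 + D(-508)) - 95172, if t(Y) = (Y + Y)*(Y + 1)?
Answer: 7332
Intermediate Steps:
t(Y) = 2*Y*(1 + Y) (t(Y) = (2*Y)*(1 + Y) = 2*Y*(1 + Y))
D(o) = 2 + 2*o (D(o) = (2*o*(1 + o))/o = 2 + 2*o)
(103518 + D(-508)) - 95172 = (103518 + (2 + 2*(-508))) - 95172 = (103518 + (2 - 1016)) - 95172 = (103518 - 1014) - 95172 = 102504 - 95172 = 7332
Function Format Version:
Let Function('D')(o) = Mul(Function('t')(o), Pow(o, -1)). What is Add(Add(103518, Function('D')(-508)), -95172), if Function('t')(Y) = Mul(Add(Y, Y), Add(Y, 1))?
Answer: 7332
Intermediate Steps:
Function('t')(Y) = Mul(2, Y, Add(1, Y)) (Function('t')(Y) = Mul(Mul(2, Y), Add(1, Y)) = Mul(2, Y, Add(1, Y)))
Function('D')(o) = Add(2, Mul(2, o)) (Function('D')(o) = Mul(Mul(2, o, Add(1, o)), Pow(o, -1)) = Add(2, Mul(2, o)))
Add(Add(103518, Function('D')(-508)), -95172) = Add(Add(103518, Add(2, Mul(2, -508))), -95172) = Add(Add(103518, Add(2, -1016)), -95172) = Add(Add(103518, -1014), -95172) = Add(102504, -95172) = 7332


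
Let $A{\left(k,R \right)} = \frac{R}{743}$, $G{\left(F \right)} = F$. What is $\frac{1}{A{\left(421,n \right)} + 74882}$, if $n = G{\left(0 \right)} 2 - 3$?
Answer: $\frac{743}{55637323} \approx 1.3354 \cdot 10^{-5}$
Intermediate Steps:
$n = -3$ ($n = 0 \cdot 2 - 3 = 0 - 3 = -3$)
$A{\left(k,R \right)} = \frac{R}{743}$ ($A{\left(k,R \right)} = R \frac{1}{743} = \frac{R}{743}$)
$\frac{1}{A{\left(421,n \right)} + 74882} = \frac{1}{\frac{1}{743} \left(-3\right) + 74882} = \frac{1}{- \frac{3}{743} + 74882} = \frac{1}{\frac{55637323}{743}} = \frac{743}{55637323}$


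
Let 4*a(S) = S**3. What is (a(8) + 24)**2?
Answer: 23104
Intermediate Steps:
a(S) = S**3/4
(a(8) + 24)**2 = ((1/4)*8**3 + 24)**2 = ((1/4)*512 + 24)**2 = (128 + 24)**2 = 152**2 = 23104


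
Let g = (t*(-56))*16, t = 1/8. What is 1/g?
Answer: -1/112 ≈ -0.0089286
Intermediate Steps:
t = 1/8 ≈ 0.12500
g = -112 (g = ((1/8)*(-56))*16 = -7*16 = -112)
1/g = 1/(-112) = -1/112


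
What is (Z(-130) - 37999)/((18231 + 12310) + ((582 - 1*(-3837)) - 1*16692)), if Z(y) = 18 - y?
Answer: -37851/18268 ≈ -2.0720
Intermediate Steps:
(Z(-130) - 37999)/((18231 + 12310) + ((582 - 1*(-3837)) - 1*16692)) = ((18 - 1*(-130)) - 37999)/((18231 + 12310) + ((582 - 1*(-3837)) - 1*16692)) = ((18 + 130) - 37999)/(30541 + ((582 + 3837) - 16692)) = (148 - 37999)/(30541 + (4419 - 16692)) = -37851/(30541 - 12273) = -37851/18268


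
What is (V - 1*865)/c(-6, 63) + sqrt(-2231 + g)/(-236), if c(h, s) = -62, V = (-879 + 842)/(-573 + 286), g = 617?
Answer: 124109/8897 - I*sqrt(1614)/236 ≈ 13.95 - 0.17023*I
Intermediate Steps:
V = 37/287 (V = -37/(-287) = -37*(-1/287) = 37/287 ≈ 0.12892)
(V - 1*865)/c(-6, 63) + sqrt(-2231 + g)/(-236) = (37/287 - 1*865)/(-62) + sqrt(-2231 + 617)/(-236) = (37/287 - 865)*(-1/62) + sqrt(-1614)*(-1/236) = -248218/287*(-1/62) + (I*sqrt(1614))*(-1/236) = 124109/8897 - I*sqrt(1614)/236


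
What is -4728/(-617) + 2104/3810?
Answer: 9655924/1175385 ≈ 8.2151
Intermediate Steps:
-4728/(-617) + 2104/3810 = -4728*(-1/617) + 2104*(1/3810) = 4728/617 + 1052/1905 = 9655924/1175385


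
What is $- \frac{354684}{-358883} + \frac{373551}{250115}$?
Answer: $\frac{222772892193}{89762021545} \approx 2.4818$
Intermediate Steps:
$- \frac{354684}{-358883} + \frac{373551}{250115} = \left(-354684\right) \left(- \frac{1}{358883}\right) + 373551 \cdot \frac{1}{250115} = \frac{354684}{358883} + \frac{373551}{250115} = \frac{222772892193}{89762021545}$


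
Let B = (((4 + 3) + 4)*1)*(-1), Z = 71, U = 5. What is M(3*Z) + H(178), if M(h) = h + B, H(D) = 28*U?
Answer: 342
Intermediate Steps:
H(D) = 140 (H(D) = 28*5 = 140)
B = -11 (B = ((7 + 4)*1)*(-1) = (11*1)*(-1) = 11*(-1) = -11)
M(h) = -11 + h (M(h) = h - 11 = -11 + h)
M(3*Z) + H(178) = (-11 + 3*71) + 140 = (-11 + 213) + 140 = 202 + 140 = 342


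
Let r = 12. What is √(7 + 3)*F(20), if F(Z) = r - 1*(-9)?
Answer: 21*√10 ≈ 66.408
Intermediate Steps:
F(Z) = 21 (F(Z) = 12 - 1*(-9) = 12 + 9 = 21)
√(7 + 3)*F(20) = √(7 + 3)*21 = √10*21 = 21*√10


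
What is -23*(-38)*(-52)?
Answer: -45448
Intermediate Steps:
-23*(-38)*(-52) = 874*(-52) = -45448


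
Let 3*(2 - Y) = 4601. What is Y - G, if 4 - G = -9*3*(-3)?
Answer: -4364/3 ≈ -1454.7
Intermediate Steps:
Y = -4595/3 (Y = 2 - ⅓*4601 = 2 - 4601/3 = -4595/3 ≈ -1531.7)
G = -77 (G = 4 - (-9*3)*(-3) = 4 - (-27)*(-3) = 4 - 1*81 = 4 - 81 = -77)
Y - G = -4595/3 - 1*(-77) = -4595/3 + 77 = -4364/3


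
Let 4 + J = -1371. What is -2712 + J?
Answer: -4087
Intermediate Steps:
J = -1375 (J = -4 - 1371 = -1375)
-2712 + J = -2712 - 1375 = -4087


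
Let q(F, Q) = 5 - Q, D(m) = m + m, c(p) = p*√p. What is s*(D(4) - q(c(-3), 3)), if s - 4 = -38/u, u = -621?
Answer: 5044/207 ≈ 24.367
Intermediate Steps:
c(p) = p^(3/2)
D(m) = 2*m
s = 2522/621 (s = 4 - 38/(-621) = 4 - 38*(-1/621) = 4 + 38/621 = 2522/621 ≈ 4.0612)
s*(D(4) - q(c(-3), 3)) = 2522*(2*4 - (5 - 1*3))/621 = 2522*(8 - (5 - 3))/621 = 2522*(8 - 1*2)/621 = 2522*(8 - 2)/621 = (2522/621)*6 = 5044/207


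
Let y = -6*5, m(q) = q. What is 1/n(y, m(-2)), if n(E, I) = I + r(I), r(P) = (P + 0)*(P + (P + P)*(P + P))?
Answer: -1/30 ≈ -0.033333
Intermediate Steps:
y = -30
r(P) = P*(P + 4*P**2) (r(P) = P*(P + (2*P)*(2*P)) = P*(P + 4*P**2))
n(E, I) = I + I**2*(1 + 4*I)
1/n(y, m(-2)) = 1/(-2*(1 - 2*(1 + 4*(-2)))) = 1/(-2*(1 - 2*(1 - 8))) = 1/(-2*(1 - 2*(-7))) = 1/(-2*(1 + 14)) = 1/(-2*15) = 1/(-30) = -1/30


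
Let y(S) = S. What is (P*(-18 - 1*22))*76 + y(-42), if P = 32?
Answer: -97322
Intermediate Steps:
(P*(-18 - 1*22))*76 + y(-42) = (32*(-18 - 1*22))*76 - 42 = (32*(-18 - 22))*76 - 42 = (32*(-40))*76 - 42 = -1280*76 - 42 = -97280 - 42 = -97322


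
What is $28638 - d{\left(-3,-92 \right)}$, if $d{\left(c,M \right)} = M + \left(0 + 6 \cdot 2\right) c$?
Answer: $28766$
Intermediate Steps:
$d{\left(c,M \right)} = M + 12 c$ ($d{\left(c,M \right)} = M + \left(0 + 12\right) c = M + 12 c$)
$28638 - d{\left(-3,-92 \right)} = 28638 - \left(-92 + 12 \left(-3\right)\right) = 28638 - \left(-92 - 36\right) = 28638 - -128 = 28638 + 128 = 28766$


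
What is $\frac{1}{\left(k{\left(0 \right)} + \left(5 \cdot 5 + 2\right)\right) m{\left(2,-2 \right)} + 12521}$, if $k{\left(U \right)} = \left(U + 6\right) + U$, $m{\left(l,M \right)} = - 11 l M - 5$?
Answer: $\frac{1}{13808} \approx 7.2422 \cdot 10^{-5}$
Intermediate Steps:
$m{\left(l,M \right)} = -5 - 11 M l$ ($m{\left(l,M \right)} = - 11 M l - 5 = -5 - 11 M l$)
$k{\left(U \right)} = 6 + 2 U$ ($k{\left(U \right)} = \left(6 + U\right) + U = 6 + 2 U$)
$\frac{1}{\left(k{\left(0 \right)} + \left(5 \cdot 5 + 2\right)\right) m{\left(2,-2 \right)} + 12521} = \frac{1}{\left(\left(6 + 2 \cdot 0\right) + \left(5 \cdot 5 + 2\right)\right) \left(-5 - \left(-22\right) 2\right) + 12521} = \frac{1}{\left(\left(6 + 0\right) + \left(25 + 2\right)\right) \left(-5 + 44\right) + 12521} = \frac{1}{\left(6 + 27\right) 39 + 12521} = \frac{1}{33 \cdot 39 + 12521} = \frac{1}{1287 + 12521} = \frac{1}{13808}$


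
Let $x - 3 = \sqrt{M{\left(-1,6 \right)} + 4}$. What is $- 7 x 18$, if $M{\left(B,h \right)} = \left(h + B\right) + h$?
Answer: $-378 - 126 \sqrt{15} \approx -866.0$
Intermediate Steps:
$M{\left(B,h \right)} = B + 2 h$ ($M{\left(B,h \right)} = \left(B + h\right) + h = B + 2 h$)
$x = 3 + \sqrt{15}$ ($x = 3 + \sqrt{\left(-1 + 2 \cdot 6\right) + 4} = 3 + \sqrt{\left(-1 + 12\right) + 4} = 3 + \sqrt{11 + 4} = 3 + \sqrt{15} \approx 6.873$)
$- 7 x 18 = - 7 \left(3 + \sqrt{15}\right) 18 = \left(-21 - 7 \sqrt{15}\right) 18 = -378 - 126 \sqrt{15}$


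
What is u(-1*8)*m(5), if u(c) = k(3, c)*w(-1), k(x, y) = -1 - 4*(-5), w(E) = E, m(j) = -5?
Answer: 95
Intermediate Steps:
k(x, y) = 19 (k(x, y) = -1 + 20 = 19)
u(c) = -19 (u(c) = 19*(-1) = -19)
u(-1*8)*m(5) = -19*(-5) = 95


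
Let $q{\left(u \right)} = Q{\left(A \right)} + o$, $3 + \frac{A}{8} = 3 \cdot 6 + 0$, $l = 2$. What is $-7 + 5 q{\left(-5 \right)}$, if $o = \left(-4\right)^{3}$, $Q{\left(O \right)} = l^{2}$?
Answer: $-307$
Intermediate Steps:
$A = 120$ ($A = -24 + 8 \left(3 \cdot 6 + 0\right) = -24 + 8 \left(18 + 0\right) = -24 + 8 \cdot 18 = -24 + 144 = 120$)
$Q{\left(O \right)} = 4$ ($Q{\left(O \right)} = 2^{2} = 4$)
$o = -64$
$q{\left(u \right)} = -60$ ($q{\left(u \right)} = 4 - 64 = -60$)
$-7 + 5 q{\left(-5 \right)} = -7 + 5 \left(-60\right) = -7 - 300 = -307$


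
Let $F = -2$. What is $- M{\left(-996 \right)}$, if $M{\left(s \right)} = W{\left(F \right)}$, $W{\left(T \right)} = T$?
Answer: $2$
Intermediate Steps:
$M{\left(s \right)} = -2$
$- M{\left(-996 \right)} = \left(-1\right) \left(-2\right) = 2$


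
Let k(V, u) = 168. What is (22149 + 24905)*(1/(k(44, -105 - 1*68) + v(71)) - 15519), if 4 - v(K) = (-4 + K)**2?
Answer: -3152407386296/4317 ≈ -7.3023e+8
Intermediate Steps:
v(K) = 4 - (-4 + K)**2
(22149 + 24905)*(1/(k(44, -105 - 1*68) + v(71)) - 15519) = (22149 + 24905)*(1/(168 + (4 - (-4 + 71)**2)) - 15519) = 47054*(1/(168 + (4 - 1*67**2)) - 15519) = 47054*(1/(168 + (4 - 1*4489)) - 15519) = 47054*(1/(168 + (4 - 4489)) - 15519) = 47054*(1/(168 - 4485) - 15519) = 47054*(1/(-4317) - 15519) = 47054*(-1/4317 - 15519) = 47054*(-66995524/4317) = -3152407386296/4317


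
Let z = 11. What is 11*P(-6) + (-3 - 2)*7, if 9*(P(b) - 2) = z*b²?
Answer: 471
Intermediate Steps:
P(b) = 2 + 11*b²/9 (P(b) = 2 + (11*b²)/9 = 2 + 11*b²/9)
11*P(-6) + (-3 - 2)*7 = 11*(2 + (11/9)*(-6)²) + (-3 - 2)*7 = 11*(2 + (11/9)*36) - 5*7 = 11*(2 + 44) - 35 = 11*46 - 35 = 506 - 35 = 471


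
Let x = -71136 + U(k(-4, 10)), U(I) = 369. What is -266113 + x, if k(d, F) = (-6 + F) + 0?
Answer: -336880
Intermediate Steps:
k(d, F) = -6 + F
x = -70767 (x = -71136 + 369 = -70767)
-266113 + x = -266113 - 70767 = -336880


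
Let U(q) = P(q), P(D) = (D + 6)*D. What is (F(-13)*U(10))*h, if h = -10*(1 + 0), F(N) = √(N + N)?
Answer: -1600*I*√26 ≈ -8158.4*I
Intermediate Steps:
F(N) = √2*√N (F(N) = √(2*N) = √2*√N)
P(D) = D*(6 + D) (P(D) = (6 + D)*D = D*(6 + D))
h = -10 (h = -10*1 = -10)
U(q) = q*(6 + q)
(F(-13)*U(10))*h = ((√2*√(-13))*(10*(6 + 10)))*(-10) = ((√2*(I*√13))*(10*16))*(-10) = ((I*√26)*160)*(-10) = (160*I*√26)*(-10) = -1600*I*√26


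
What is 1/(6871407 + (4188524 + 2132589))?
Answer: 1/13192520 ≈ 7.5800e-8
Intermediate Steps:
1/(6871407 + (4188524 + 2132589)) = 1/(6871407 + 6321113) = 1/13192520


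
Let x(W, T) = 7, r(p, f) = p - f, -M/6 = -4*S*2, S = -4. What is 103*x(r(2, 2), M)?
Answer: 721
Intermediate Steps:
M = -192 (M = -6*(-4*(-4))*2 = -96*2 = -6*32 = -192)
103*x(r(2, 2), M) = 103*7 = 721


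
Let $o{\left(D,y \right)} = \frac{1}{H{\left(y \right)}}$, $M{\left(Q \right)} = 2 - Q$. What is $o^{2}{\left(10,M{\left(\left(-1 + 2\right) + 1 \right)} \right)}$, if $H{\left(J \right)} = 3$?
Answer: $\frac{1}{9} \approx 0.11111$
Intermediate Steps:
$o{\left(D,y \right)} = \frac{1}{3}$
$o^{2}{\left(10,M{\left(\left(-1 + 2\right) + 1 \right)} \right)} = \left(\frac{1}{3}\right)^{2} = \frac{1}{9}$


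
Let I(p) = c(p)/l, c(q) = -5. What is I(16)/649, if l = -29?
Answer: 5/18821 ≈ 0.00026566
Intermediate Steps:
I(p) = 5/29 (I(p) = -5/(-29) = -5*(-1/29) = 5/29)
I(16)/649 = (5/29)/649 = (5/29)*(1/649) = 5/18821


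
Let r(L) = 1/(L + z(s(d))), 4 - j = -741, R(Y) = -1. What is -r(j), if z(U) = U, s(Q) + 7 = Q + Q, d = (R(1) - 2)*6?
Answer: -1/702 ≈ -0.0014245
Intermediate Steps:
d = -18 (d = (-1 - 2)*6 = -3*6 = -18)
s(Q) = -7 + 2*Q (s(Q) = -7 + (Q + Q) = -7 + 2*Q)
j = 745 (j = 4 - 1*(-741) = 4 + 741 = 745)
r(L) = 1/(-43 + L) (r(L) = 1/(L + (-7 + 2*(-18))) = 1/(L + (-7 - 36)) = 1/(L - 43) = 1/(-43 + L))
-r(j) = -1/(-43 + 745) = -1/702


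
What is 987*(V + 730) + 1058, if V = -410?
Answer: 316898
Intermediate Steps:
987*(V + 730) + 1058 = 987*(-410 + 730) + 1058 = 987*320 + 1058 = 315840 + 1058 = 316898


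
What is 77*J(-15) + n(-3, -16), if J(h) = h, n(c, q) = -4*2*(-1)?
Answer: -1147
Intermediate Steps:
n(c, q) = 8 (n(c, q) = -8*(-1) = 8)
77*J(-15) + n(-3, -16) = 77*(-15) + 8 = -1155 + 8 = -1147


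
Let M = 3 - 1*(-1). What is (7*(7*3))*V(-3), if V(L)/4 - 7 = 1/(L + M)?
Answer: 4704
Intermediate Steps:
M = 4 (M = 3 + 1 = 4)
V(L) = 28 + 4/(4 + L) (V(L) = 28 + 4/(L + 4) = 28 + 4/(4 + L))
(7*(7*3))*V(-3) = (7*(7*3))*(4*(29 + 7*(-3))/(4 - 3)) = (7*21)*(4*(29 - 21)/1) = 147*(4*1*8) = 147*32 = 4704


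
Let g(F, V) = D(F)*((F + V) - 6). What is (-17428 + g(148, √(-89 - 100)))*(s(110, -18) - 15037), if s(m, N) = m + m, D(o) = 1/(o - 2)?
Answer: 18849787341/73 - 44451*I*√21/146 ≈ 2.5822e+8 - 1395.2*I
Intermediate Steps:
D(o) = 1/(-2 + o)
s(m, N) = 2*m
g(F, V) = (-6 + F + V)/(-2 + F) (g(F, V) = ((F + V) - 6)/(-2 + F) = (-6 + F + V)/(-2 + F))
(-17428 + g(148, √(-89 - 100)))*(s(110, -18) - 15037) = (-17428 + (-6 + 148 + √(-89 - 100))/(-2 + 148))*(2*110 - 15037) = (-17428 + (-6 + 148 + √(-189))/146)*(220 - 15037) = (-17428 + (-6 + 148 + 3*I*√21)/146)*(-14817) = (-17428 + (142 + 3*I*√21)/146)*(-14817) = (-17428 + (71/73 + 3*I*√21/146))*(-14817) = (-1272173/73 + 3*I*√21/146)*(-14817) = 18849787341/73 - 44451*I*√21/146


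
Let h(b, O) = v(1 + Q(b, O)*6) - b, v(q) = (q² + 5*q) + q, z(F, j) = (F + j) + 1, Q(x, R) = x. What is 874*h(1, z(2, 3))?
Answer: 78660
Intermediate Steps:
z(F, j) = 1 + F + j
v(q) = q² + 6*q
h(b, O) = -b + (1 + 6*b)*(7 + 6*b) (h(b, O) = (1 + b*6)*(6 + (1 + b*6)) - b = (1 + 6*b)*(6 + (1 + 6*b)) - b = (1 + 6*b)*(7 + 6*b) - b = -b + (1 + 6*b)*(7 + 6*b))
874*h(1, z(2, 3)) = 874*(7 + 36*1² + 47*1) = 874*(7 + 36*1 + 47) = 874*(7 + 36 + 47) = 874*90 = 78660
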